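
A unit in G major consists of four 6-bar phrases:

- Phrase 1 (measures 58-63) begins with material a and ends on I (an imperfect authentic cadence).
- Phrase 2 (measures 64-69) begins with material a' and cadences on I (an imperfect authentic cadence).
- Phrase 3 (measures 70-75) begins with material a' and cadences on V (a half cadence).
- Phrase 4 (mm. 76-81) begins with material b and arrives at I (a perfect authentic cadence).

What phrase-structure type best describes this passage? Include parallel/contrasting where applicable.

Four phrases in two halves: the first half (bars 58-69) ends with an imperfect authentic cadence, the second (mm. 70–81) with a perfect authentic cadence — a large antecedent–consequent pair, i.e. a double period.
Phrase 3 begins with the same material as phrase 1, making it parallel.

parallel double period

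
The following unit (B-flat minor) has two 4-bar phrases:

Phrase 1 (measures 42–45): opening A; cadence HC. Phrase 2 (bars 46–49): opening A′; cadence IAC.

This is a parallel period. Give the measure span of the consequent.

The phrase ending with the weaker cadence (half cadence) is the antecedent; the one ending more conclusively (imperfect authentic cadence) is the consequent. The consequent is measures 46–49.

measures 46–49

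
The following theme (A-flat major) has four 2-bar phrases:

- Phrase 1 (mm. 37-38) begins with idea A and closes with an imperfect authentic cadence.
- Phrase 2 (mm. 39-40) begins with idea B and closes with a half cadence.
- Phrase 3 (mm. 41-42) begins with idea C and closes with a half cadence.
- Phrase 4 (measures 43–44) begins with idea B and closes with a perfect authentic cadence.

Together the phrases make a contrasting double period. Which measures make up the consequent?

measures 41–44

In a double period the first pair of phrases (ending half cadence) is the large antecedent and the second pair (ending perfect authentic cadence) is the large consequent; the consequent is measures 41–44.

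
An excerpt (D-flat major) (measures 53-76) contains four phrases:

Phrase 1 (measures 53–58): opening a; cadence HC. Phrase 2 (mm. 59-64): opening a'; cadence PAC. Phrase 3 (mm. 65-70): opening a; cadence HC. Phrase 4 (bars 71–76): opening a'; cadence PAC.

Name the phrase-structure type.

The cadence pattern HC–PAC–HC–PAC is weak–strong twice, and phrases 3–4 restate phrases 1–2: a period heard twice, not a double period (which would end weakly at phrase 2).

repeated period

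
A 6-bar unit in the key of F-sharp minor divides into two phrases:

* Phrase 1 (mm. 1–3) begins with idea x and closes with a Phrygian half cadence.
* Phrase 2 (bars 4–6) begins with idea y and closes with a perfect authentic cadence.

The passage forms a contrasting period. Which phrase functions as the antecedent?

phrase 1

The phrase ending with the weaker cadence (Phrygian half cadence) is the antecedent; the one ending more conclusively (perfect authentic cadence) is the consequent. The antecedent is phrase 1.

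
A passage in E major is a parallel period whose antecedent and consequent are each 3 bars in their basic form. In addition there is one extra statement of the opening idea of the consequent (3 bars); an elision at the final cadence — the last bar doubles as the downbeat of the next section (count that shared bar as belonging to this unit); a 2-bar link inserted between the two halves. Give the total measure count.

11 measures

Basic parallel period: 3 + 3 = 6 bars.
6 (basic form) + 3 (extra statement) + 2 (link) = 11.
The elision shares a bar with the next section but does not change this unit's count.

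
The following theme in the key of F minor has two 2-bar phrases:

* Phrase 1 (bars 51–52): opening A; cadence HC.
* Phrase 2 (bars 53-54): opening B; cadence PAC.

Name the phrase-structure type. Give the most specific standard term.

Phrase 1 ends with a half cadence (weaker) and phrase 2 with a perfect authentic cadence (stronger): antecedent + consequent = a period.
The two phrases open with different material (A / B), so the period is contrasting.

contrasting period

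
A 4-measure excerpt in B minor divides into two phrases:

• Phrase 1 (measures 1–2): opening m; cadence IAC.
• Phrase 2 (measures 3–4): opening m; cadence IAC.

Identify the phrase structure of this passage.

repeated phrase

Both phrases have the same opening (m) and the same cadence (imperfect authentic cadence): the second is a restatement, not a consequent, so this is a repeated phrase rather than a period.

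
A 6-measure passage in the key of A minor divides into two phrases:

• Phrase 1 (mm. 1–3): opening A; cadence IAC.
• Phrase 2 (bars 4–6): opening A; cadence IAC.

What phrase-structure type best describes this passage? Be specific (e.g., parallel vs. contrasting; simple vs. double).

repeated phrase

Both phrases have the same opening (A) and the same cadence (imperfect authentic cadence): the second is a restatement, not a consequent, so this is a repeated phrase rather than a period.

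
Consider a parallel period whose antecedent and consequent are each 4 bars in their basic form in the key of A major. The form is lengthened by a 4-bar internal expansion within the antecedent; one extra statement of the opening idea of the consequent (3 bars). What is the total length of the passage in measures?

Basic parallel period: 4 + 4 = 8 bars.
8 (basic form) + 4 (internal expansion) + 3 (extra statement) = 15.

15 measures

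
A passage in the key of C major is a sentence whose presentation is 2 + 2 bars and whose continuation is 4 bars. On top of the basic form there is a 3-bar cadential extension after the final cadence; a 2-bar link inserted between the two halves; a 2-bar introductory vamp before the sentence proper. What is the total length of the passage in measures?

15 measures

Basic sentence: 2 + 2 + 4 = 8 bars.
8 (basic form) + 3 (cadential extension) + 2 (link) + 2 (introduction) = 15.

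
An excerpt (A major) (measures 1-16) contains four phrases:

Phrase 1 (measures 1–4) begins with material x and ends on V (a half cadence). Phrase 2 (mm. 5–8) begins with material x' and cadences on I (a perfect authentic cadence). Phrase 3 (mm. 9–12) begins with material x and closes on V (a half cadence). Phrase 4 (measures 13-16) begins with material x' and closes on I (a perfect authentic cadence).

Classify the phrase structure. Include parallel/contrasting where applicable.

The cadence pattern HC–PAC–HC–PAC is weak–strong twice, and phrases 3–4 restate phrases 1–2: a period heard twice, not a double period (which would end weakly at phrase 2).

repeated period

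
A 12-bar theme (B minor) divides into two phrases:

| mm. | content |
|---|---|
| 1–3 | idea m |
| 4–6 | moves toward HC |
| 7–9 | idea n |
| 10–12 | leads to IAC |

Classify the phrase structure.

contrasting period

Phrase 1 ends with a half cadence (weaker) and phrase 2 with an imperfect authentic cadence (stronger): antecedent + consequent = a period.
The two phrases open with different material (m / n), so the period is contrasting.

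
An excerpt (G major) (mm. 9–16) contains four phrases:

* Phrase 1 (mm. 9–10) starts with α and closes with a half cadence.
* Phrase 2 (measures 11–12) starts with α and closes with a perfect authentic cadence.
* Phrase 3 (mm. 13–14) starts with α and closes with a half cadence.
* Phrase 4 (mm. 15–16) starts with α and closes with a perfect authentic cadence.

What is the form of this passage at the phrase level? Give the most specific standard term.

The cadence pattern HC–PAC–HC–PAC is weak–strong twice, and phrases 3–4 restate phrases 1–2: a period heard twice, not a double period (which would end weakly at phrase 2).

repeated period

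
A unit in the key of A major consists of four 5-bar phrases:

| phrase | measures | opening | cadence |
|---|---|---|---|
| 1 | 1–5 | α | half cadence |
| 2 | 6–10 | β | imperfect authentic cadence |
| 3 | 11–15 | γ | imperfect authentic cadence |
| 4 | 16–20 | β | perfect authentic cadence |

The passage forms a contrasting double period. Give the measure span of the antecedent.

measures 1–10

In a double period the first pair of phrases (ending imperfect authentic cadence) is the large antecedent and the second pair (ending perfect authentic cadence) is the large consequent; the antecedent is measures 1–10.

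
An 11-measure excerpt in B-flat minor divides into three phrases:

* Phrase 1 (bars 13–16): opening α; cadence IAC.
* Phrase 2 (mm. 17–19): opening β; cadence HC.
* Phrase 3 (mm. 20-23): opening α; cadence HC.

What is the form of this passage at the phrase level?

phrase group

The final phrase closes with a half cadence, which is not stronger than the preceding half cadence; the 3 phrases lack an overall antecedent–consequent design and so form a phrase group.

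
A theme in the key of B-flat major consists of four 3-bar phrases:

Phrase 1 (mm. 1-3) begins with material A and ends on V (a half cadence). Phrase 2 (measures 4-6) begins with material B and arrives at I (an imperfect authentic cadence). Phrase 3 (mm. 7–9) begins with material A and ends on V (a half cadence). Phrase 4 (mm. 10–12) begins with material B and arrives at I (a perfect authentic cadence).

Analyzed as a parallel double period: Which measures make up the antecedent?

measures 1–6

In a double period the four phrases pair into a large antecedent (phrases 1–2, ending imperfect authentic cadence) and a large consequent (phrases 3–4, ending perfect authentic cadence). The antecedent spans measures 1–6.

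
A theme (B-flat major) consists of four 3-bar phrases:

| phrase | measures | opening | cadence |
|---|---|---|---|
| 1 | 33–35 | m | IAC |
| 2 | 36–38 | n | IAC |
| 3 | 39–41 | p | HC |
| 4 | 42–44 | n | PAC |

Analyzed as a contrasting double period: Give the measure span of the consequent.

In a double period the four phrases pair into a large antecedent (phrases 1–2, ending imperfect authentic cadence) and a large consequent (phrases 3–4, ending perfect authentic cadence). The consequent spans mm. 39–44.

measures 39–44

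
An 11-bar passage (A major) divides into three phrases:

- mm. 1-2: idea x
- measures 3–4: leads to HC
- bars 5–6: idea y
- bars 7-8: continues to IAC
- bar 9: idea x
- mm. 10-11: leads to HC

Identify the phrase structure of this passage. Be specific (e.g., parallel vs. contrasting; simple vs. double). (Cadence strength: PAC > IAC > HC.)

phrase group

The final phrase closes with a half cadence, which is not stronger than the preceding imperfect authentic cadence; the 3 phrases lack an overall antecedent–consequent design and so form a phrase group.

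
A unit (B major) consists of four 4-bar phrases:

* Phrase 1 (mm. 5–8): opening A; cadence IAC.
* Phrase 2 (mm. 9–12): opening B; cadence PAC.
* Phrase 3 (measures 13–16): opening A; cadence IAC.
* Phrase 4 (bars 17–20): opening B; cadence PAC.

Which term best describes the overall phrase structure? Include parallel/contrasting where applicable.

repeated period

The cadence pattern IAC–PAC–IAC–PAC is weak–strong twice, and phrases 3–4 restate phrases 1–2: a period heard twice, not a double period (which would end weakly at phrase 2).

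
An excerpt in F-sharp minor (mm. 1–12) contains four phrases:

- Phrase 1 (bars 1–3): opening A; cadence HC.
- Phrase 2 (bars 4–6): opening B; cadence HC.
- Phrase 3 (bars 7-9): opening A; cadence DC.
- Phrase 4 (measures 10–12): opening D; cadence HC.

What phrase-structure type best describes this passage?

Phrase 4 ends with a half cadence, no stronger than phrase 2's half cadence, so the four phrases do not form a double period; nor do phrases 3–4 duplicate 1–2, so it is not a repeated period. With no phrase reaching a conclusive cadence, the passage is a phrase group.

phrase group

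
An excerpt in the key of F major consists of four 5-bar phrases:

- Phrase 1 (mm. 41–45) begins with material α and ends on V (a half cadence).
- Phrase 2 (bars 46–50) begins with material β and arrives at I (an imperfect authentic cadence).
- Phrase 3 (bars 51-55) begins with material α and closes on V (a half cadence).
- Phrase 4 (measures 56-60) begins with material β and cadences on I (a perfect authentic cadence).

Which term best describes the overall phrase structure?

Four phrases in two halves: the first half (measures 41–50) ends with an imperfect authentic cadence, the second (measures 51-60) with a perfect authentic cadence — a large antecedent–consequent pair, i.e. a double period.
Phrase 3 begins with the same material as phrase 1, making it parallel.

parallel double period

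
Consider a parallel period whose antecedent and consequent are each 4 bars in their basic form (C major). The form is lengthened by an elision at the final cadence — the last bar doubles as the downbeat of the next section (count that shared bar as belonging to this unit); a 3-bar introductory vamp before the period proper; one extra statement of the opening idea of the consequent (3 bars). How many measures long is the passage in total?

Basic parallel period: 4 + 4 = 8 bars.
8 (basic form) + 3 (introduction) + 3 (extra statement) = 14.
The elision shares a bar with the next section but does not change this unit's count.

14 measures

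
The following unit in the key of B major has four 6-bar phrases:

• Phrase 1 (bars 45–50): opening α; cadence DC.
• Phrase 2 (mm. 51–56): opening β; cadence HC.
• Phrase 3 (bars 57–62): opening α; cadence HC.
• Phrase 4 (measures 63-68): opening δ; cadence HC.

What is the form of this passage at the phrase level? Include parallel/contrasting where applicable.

phrase group

Phrase 4 ends with a half cadence, no stronger than phrase 2's half cadence, so the four phrases do not form a double period; nor do phrases 3–4 duplicate 1–2, so it is not a repeated period. With no phrase reaching a conclusive cadence, the passage is a phrase group.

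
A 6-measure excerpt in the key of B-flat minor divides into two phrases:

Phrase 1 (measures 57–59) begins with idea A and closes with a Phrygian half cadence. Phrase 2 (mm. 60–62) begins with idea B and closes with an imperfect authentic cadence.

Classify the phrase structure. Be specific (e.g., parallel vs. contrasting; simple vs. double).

Phrase 1 ends with a Phrygian half cadence (weaker) and phrase 2 with an imperfect authentic cadence (stronger): antecedent + consequent = a period.
The two phrases open with different material (A / B), so the period is contrasting.

contrasting period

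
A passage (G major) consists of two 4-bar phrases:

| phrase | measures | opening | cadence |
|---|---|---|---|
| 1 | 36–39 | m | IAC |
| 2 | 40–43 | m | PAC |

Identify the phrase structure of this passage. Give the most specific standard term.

Phrase 1 ends with an imperfect authentic cadence (weaker) and phrase 2 with a perfect authentic cadence (stronger): antecedent + consequent = a period.
The two phrases open with the same material (m / m), so the period is parallel.

parallel period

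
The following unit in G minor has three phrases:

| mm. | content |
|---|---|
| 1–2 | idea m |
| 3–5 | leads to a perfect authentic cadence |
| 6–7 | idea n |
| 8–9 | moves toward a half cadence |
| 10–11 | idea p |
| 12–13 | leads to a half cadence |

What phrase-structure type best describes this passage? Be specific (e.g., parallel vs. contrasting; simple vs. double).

phrase group

The final phrase closes with a half cadence, which is not stronger than the preceding half cadence; the 3 phrases lack an overall antecedent–consequent design and so form a phrase group.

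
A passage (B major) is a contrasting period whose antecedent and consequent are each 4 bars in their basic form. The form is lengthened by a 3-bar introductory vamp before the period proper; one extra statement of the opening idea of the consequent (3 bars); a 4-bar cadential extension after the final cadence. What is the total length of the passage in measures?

18 measures

Basic contrasting period: 4 + 4 = 8 bars.
8 (basic form) + 3 (introduction) + 3 (extra statement) + 4 (cadential extension) = 18.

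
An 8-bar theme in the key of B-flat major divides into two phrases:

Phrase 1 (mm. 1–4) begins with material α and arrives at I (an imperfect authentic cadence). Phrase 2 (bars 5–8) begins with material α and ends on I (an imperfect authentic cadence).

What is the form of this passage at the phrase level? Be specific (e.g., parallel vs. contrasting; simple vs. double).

Both phrases have the same opening (α) and the same cadence (imperfect authentic cadence): the second is a restatement, not a consequent, so this is a repeated phrase rather than a period.

repeated phrase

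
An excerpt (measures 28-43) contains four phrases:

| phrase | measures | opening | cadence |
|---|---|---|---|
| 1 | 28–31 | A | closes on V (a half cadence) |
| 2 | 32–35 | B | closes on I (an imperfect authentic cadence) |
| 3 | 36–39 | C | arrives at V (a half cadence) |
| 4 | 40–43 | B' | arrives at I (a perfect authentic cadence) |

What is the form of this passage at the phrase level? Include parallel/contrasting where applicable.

contrasting double period

Four phrases in two halves: the first half (mm. 28–35) ends with an imperfect authentic cadence, the second (measures 36–43) with a perfect authentic cadence — a large antecedent–consequent pair, i.e. a double period.
Phrase 3 begins with different material from phrase 1, making it contrasting.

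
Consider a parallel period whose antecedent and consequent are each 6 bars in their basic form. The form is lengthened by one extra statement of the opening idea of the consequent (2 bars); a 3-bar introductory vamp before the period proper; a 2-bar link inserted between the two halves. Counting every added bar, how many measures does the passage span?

Basic parallel period: 6 + 6 = 12 bars.
12 (basic form) + 2 (extra statement) + 3 (introduction) + 2 (link) = 19.

19 measures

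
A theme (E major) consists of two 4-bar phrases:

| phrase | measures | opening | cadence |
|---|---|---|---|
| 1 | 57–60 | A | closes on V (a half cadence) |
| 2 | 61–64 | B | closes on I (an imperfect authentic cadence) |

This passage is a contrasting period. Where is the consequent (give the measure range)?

measures 61–64

The antecedent is the phrase ending with the weaker cadence (half cadence, phrase 1) and the consequent the one ending more conclusively (imperfect authentic cadence, phrase 2); the consequent is measures 61–64.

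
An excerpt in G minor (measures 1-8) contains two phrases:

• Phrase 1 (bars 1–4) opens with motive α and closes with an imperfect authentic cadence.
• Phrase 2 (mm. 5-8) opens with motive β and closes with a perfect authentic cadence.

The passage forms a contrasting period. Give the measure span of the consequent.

The antecedent is the phrase ending with the weaker cadence (imperfect authentic cadence, phrase 1) and the consequent the one ending more conclusively (perfect authentic cadence, phrase 2); the consequent is measures 5-8.

measures 5–8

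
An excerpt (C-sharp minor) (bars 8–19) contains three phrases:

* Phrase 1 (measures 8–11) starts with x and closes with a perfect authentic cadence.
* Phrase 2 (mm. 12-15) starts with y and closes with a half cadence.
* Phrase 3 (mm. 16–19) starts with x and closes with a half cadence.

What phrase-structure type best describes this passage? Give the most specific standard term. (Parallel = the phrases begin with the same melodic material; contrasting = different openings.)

The final phrase closes with a half cadence, which is not stronger than the preceding half cadence; the 3 phrases lack an overall antecedent–consequent design and so form a phrase group.

phrase group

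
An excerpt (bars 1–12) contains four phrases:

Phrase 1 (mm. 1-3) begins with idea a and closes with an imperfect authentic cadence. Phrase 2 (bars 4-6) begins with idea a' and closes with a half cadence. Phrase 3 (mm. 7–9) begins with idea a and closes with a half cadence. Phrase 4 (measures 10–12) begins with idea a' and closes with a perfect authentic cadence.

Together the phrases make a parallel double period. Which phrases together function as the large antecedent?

In a double period the first pair of phrases (ending half cadence) is the large antecedent and the second pair (ending perfect authentic cadence) is the large consequent; the antecedent is phrases 1 and 2.

phrases 1 and 2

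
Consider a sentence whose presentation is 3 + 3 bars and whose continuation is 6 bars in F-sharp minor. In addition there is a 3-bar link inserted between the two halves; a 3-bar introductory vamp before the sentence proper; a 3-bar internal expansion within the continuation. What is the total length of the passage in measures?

21 measures

Basic sentence: 3 + 3 + 6 = 12 bars.
12 (basic form) + 3 (link) + 3 (introduction) + 3 (internal expansion) = 21.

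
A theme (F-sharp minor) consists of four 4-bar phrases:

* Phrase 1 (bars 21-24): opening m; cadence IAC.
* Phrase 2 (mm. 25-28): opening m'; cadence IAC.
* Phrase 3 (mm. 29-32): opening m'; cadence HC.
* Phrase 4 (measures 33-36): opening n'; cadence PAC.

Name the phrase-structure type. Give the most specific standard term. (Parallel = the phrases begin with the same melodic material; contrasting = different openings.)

parallel double period

Four phrases in two halves: the first half (mm. 21–28) ends with an imperfect authentic cadence, the second (mm. 29-36) with a perfect authentic cadence — a large antecedent–consequent pair, i.e. a double period.
Phrase 3 begins with the same material as phrase 1, making it parallel.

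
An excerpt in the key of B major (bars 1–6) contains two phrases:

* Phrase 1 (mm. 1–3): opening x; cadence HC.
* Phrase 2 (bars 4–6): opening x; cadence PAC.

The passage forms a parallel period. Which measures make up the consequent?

measures 4–6

The antecedent is the phrase ending with the weaker cadence (half cadence, phrase 1) and the consequent the one ending more conclusively (perfect authentic cadence, phrase 2); the consequent is measures 4–6.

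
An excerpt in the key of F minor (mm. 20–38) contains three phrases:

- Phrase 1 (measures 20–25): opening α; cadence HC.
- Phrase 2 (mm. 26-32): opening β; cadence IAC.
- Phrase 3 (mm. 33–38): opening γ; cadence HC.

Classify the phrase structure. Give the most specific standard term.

The final phrase closes with a half cadence, which is not stronger than the preceding imperfect authentic cadence; the 3 phrases lack an overall antecedent–consequent design and so form a phrase group.

phrase group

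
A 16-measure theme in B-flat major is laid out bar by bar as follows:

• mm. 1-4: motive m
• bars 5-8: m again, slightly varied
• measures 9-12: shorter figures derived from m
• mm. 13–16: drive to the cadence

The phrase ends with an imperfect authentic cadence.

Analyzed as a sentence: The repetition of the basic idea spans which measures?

measures 5–8

The presentation of a sentence is the basic idea (mm. 1–4) plus its repetition (mm. 5–8); the repetition of the basic idea is therefore measures 5–8.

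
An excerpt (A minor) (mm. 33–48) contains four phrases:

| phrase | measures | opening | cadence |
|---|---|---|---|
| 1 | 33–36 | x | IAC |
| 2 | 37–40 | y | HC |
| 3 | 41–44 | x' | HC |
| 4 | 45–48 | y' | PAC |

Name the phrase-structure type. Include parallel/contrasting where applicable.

Four phrases in two halves: the first half (bars 33–40) ends with a half cadence, the second (mm. 41–48) with a perfect authentic cadence — a large antecedent–consequent pair, i.e. a double period.
Phrase 3 begins with the same material as phrase 1, making it parallel.

parallel double period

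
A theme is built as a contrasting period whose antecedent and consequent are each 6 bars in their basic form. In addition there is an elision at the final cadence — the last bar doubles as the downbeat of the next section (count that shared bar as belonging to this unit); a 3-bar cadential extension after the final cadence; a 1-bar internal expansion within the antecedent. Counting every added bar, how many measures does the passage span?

16 measures

Basic contrasting period: 6 + 6 = 12 bars.
12 (basic form) + 3 (cadential extension) + 1 (internal expansion) = 16.
The elision shares a bar with the next section but does not change this unit's count.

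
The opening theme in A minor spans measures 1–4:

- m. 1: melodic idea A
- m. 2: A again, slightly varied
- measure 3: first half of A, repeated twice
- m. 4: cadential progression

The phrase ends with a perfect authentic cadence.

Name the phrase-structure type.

Basic idea (m. 1) + its repetition (m. 2) form the presentation; fragmentation and cadence (mm. 3–4) form the continuation — the 4-bar whole is a sentence.

sentence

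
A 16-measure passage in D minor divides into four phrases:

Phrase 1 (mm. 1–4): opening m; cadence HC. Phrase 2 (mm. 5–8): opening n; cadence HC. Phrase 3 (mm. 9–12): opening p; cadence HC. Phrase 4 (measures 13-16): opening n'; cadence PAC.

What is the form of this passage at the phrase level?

contrasting double period

Four phrases in two halves: the first half (mm. 1-8) ends with a half cadence, the second (measures 9-16) with a perfect authentic cadence — a large antecedent–consequent pair, i.e. a double period.
Phrase 3 begins with different material from phrase 1, making it contrasting.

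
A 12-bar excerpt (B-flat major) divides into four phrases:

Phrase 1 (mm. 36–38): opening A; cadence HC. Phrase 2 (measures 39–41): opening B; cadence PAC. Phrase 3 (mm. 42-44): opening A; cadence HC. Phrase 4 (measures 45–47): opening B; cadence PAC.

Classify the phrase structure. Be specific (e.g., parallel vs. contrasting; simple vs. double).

repeated period

The cadence pattern HC–PAC–HC–PAC is weak–strong twice, and phrases 3–4 restate phrases 1–2: a period heard twice, not a double period (which would end weakly at phrase 2).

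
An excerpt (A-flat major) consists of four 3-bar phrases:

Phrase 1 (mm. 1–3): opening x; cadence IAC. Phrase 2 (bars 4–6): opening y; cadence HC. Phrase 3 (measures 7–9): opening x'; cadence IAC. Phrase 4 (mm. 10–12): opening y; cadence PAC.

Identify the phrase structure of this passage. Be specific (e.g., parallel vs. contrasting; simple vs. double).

parallel double period

Four phrases in two halves: the first half (mm. 1–6) ends with a half cadence, the second (bars 7–12) with a perfect authentic cadence — a large antecedent–consequent pair, i.e. a double period.
Phrase 3 begins with the same material as phrase 1, making it parallel.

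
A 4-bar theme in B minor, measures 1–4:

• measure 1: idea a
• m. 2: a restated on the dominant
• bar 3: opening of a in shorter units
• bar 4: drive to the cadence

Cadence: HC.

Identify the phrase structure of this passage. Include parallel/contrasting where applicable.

Basic idea (m. 1) + its repetition (bar 2) form the presentation; fragmentation and cadence (mm. 3–4) form the continuation — the 4-bar whole is a sentence.

sentence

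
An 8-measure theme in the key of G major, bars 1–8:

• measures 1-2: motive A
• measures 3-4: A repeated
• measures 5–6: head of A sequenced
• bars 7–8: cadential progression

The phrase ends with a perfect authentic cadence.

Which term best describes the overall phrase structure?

sentence

Basic idea (bars 1–2) + its repetition (measures 3-4) form the presentation; fragmentation and cadence (mm. 5–8) form the continuation — the 8-bar whole is a sentence.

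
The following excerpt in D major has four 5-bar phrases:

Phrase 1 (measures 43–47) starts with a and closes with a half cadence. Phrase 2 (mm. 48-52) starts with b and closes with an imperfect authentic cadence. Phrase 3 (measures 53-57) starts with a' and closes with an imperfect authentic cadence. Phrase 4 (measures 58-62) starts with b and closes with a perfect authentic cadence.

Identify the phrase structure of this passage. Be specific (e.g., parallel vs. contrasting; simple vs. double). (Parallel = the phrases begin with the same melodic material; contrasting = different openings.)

Four phrases in two halves: the first half (mm. 43–52) ends with an imperfect authentic cadence, the second (measures 53–62) with a perfect authentic cadence — a large antecedent–consequent pair, i.e. a double period.
Phrase 3 begins with the same material as phrase 1, making it parallel.

parallel double period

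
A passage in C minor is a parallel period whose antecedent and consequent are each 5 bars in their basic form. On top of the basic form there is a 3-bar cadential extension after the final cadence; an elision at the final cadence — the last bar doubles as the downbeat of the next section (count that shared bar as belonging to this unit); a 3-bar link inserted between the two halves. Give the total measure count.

Basic parallel period: 5 + 5 = 10 bars.
10 (basic form) + 3 (cadential extension) + 3 (link) = 16.
The elision shares a bar with the next section but does not change this unit's count.

16 measures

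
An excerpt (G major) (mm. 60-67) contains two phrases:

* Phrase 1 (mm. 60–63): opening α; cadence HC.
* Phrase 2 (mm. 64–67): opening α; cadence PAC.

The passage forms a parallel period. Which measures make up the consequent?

The antecedent is the phrase ending with the weaker cadence (half cadence, phrase 1) and the consequent the one ending more conclusively (perfect authentic cadence, phrase 2); the consequent is mm. 64–67.

measures 64–67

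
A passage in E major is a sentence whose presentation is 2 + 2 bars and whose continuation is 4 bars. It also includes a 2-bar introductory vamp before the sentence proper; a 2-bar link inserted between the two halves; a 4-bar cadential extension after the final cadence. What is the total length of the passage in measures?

16 measures

Basic sentence: 2 + 2 + 4 = 8 bars.
8 (basic form) + 2 (introduction) + 2 (link) + 4 (cadential extension) = 16.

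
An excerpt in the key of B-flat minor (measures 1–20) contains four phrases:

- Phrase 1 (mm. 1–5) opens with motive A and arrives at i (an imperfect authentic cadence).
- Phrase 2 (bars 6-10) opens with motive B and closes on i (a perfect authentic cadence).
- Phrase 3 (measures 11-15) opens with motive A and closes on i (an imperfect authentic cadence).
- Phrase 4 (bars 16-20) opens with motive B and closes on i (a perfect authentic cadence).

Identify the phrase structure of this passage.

repeated period

The cadence pattern IAC–PAC–IAC–PAC is weak–strong twice, and phrases 3–4 restate phrases 1–2: a period heard twice, not a double period (which would end weakly at phrase 2).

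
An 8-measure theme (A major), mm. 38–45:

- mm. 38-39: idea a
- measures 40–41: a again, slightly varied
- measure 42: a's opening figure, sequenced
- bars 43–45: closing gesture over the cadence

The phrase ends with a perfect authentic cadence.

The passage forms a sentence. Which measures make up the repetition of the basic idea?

measures 40–41

The presentation of a sentence is the basic idea (mm. 38–39) plus its repetition (bars 40–41); the repetition of the basic idea is therefore bars 40-41.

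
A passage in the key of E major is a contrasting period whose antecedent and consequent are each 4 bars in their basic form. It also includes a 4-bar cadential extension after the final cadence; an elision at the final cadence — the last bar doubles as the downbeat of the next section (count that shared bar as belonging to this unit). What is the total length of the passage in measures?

12 measures

Basic contrasting period: 4 + 4 = 8 bars.
8 (basic form) + 4 (cadential extension) = 12.
The elision shares a bar with the next section but does not change this unit's count.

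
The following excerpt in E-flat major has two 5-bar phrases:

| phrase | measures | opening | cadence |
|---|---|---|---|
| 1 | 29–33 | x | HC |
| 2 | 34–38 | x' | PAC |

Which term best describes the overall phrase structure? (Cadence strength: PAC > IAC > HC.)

Phrase 1 ends with a half cadence (weaker) and phrase 2 with a perfect authentic cadence (stronger): antecedent + consequent = a period.
The two phrases open with the same material (x / x'), so the period is parallel.

parallel period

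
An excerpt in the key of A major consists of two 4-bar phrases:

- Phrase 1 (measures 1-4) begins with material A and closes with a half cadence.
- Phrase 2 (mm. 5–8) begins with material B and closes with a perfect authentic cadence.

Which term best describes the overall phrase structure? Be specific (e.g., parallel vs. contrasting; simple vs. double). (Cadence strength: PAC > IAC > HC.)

contrasting period

Phrase 1 ends with a half cadence (weaker) and phrase 2 with a perfect authentic cadence (stronger): antecedent + consequent = a period.
The two phrases open with different material (A / B), so the period is contrasting.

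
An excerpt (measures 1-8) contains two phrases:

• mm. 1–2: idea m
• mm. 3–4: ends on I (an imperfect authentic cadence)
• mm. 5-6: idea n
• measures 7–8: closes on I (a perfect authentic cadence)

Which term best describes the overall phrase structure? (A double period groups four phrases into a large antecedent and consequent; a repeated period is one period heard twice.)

contrasting period

Phrase 1 ends with an imperfect authentic cadence (weaker) and phrase 2 with a perfect authentic cadence (stronger): antecedent + consequent = a period.
The two phrases open with different material (m / n), so the period is contrasting.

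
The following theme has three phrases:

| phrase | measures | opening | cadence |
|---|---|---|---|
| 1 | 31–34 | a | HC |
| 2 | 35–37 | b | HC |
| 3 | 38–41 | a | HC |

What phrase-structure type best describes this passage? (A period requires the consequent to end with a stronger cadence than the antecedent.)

The final phrase closes with a half cadence, which is not stronger than the preceding half cadence; the 3 phrases lack an overall antecedent–consequent design and so form a phrase group.

phrase group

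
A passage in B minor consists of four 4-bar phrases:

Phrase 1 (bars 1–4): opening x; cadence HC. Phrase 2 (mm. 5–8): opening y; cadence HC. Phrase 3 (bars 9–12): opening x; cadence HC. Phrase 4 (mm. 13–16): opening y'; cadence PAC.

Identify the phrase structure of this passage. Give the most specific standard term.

parallel double period

Four phrases in two halves: the first half (mm. 1-8) ends with a half cadence, the second (mm. 9-16) with a perfect authentic cadence — a large antecedent–consequent pair, i.e. a double period.
Phrase 3 begins with the same material as phrase 1, making it parallel.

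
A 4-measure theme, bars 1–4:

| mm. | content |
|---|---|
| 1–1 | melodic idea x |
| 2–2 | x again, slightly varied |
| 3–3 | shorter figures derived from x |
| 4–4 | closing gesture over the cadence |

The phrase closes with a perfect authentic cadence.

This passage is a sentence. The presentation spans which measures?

measures 1–2

The presentation of a sentence is the basic idea (measure 1) plus its repetition (bar 2); the presentation is therefore measures 1–2.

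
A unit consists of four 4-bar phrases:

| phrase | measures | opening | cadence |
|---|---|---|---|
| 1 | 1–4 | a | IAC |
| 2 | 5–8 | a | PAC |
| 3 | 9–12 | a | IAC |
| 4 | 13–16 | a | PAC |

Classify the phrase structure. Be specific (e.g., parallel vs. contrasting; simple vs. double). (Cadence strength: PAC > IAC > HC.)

repeated period

The cadence pattern IAC–PAC–IAC–PAC is weak–strong twice, and phrases 3–4 restate phrases 1–2: a period heard twice, not a double period (which would end weakly at phrase 2).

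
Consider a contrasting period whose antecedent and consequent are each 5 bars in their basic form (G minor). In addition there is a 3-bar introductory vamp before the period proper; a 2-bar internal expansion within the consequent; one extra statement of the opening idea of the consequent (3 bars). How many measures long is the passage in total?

18 measures

Basic contrasting period: 5 + 5 = 10 bars.
10 (basic form) + 3 (introduction) + 2 (internal expansion) + 3 (extra statement) = 18.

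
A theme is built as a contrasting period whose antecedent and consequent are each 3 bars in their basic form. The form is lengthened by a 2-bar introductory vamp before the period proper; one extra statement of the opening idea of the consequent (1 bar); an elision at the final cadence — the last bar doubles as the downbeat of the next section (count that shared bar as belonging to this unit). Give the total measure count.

Basic contrasting period: 3 + 3 = 6 bars.
6 (basic form) + 2 (introduction) + 1 (extra statement) = 9.
The elision shares a bar with the next section but does not change this unit's count.

9 measures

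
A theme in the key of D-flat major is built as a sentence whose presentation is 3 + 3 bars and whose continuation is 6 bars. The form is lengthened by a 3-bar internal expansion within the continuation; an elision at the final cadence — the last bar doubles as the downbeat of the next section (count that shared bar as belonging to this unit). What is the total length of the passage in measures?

15 measures

Basic sentence: 3 + 3 + 6 = 12 bars.
12 (basic form) + 3 (internal expansion) = 15.
The elision shares a bar with the next section but does not change this unit's count.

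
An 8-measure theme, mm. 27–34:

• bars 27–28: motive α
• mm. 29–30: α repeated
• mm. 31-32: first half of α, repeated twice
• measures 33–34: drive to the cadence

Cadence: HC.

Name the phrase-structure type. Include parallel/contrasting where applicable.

sentence

Basic idea (mm. 27–28) + its repetition (bars 29–30) form the presentation; fragmentation and cadence (measures 31-34) form the continuation — the 8-bar whole is a sentence.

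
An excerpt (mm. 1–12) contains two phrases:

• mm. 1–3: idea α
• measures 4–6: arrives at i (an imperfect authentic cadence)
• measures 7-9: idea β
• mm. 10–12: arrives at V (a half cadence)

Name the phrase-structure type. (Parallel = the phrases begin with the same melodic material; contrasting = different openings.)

phrase group

The second phrase closes with a half cadence, which is not stronger than the first phrase's imperfect authentic cadence; without a weak→strong cadential pair there is no antecedent–consequent relationship, so this is a phrase group rather than a period.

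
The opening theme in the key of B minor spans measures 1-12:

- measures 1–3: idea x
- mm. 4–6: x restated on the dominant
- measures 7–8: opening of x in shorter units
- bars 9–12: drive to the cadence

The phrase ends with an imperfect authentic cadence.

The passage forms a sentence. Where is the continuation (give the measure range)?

measures 7–12

After the presentation (measures 1–6), the continuation covers the fragmentation through the cadence: measures 7–12.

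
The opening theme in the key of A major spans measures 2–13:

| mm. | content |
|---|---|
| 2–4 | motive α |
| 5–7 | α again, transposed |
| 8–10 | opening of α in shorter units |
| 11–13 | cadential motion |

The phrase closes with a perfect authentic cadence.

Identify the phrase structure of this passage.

sentence

Basic idea (measures 2-4) + its repetition (measures 5–7) form the presentation; fragmentation and cadence (bars 8-13) form the continuation — the 12-bar whole is a sentence.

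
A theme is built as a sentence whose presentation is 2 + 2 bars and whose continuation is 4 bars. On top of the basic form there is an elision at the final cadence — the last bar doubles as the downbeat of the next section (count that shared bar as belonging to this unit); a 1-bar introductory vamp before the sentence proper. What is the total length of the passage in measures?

9 measures

Basic sentence: 2 + 2 + 4 = 8 bars.
8 (basic form) + 1 (introduction) = 9.
The elision shares a bar with the next section but does not change this unit's count.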